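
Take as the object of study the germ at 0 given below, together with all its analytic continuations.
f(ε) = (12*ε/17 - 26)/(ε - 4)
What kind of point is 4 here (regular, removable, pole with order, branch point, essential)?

The denominator factor ε - 4 vanishes at 4 and appears to the power 1; the numerator there equals -394/17, nonzero, and no other factor vanishes.
Hence a pole whose order is the multiplicity, 1.

The point is a pole of order 1.


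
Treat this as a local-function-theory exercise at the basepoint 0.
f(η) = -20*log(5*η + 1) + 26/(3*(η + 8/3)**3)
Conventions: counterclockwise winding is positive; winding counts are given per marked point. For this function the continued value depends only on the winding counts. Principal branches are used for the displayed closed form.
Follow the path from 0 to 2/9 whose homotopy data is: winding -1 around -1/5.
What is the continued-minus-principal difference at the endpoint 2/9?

Continued minus principal equals (40)*pi*i.

The rational part is single-valued and drops out of the difference; each branch term changes only by its own monodromy.
(-20)*log(1 - η/(-1/5)): each positive loop around -1/5 adds 2*pi*i to the log, so winding -1 contributes (-20)*(-1)*2*pi*i = (40)*pi*i.
Summing the contributions at η = 2/9 gives (40)*pi*i.


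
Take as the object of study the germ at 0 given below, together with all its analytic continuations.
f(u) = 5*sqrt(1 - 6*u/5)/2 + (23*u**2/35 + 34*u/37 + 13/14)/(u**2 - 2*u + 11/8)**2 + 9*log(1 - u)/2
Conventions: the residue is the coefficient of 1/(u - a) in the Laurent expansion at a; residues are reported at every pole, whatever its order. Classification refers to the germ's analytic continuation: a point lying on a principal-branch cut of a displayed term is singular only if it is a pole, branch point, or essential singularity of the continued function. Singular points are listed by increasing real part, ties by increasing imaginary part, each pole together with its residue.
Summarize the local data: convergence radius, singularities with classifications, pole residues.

Radius of convergence at 0: 5/6.
At 5/6: an algebraic (square-root) branch point.
At (1) - ((1/4)*sqrt(6))*i: a pole of order 2; residue ((28501/23310)*sqrt(6))*i.
At 1: a logarithmic branch point.
At (1) + ((1/4)*sqrt(6))*i: a pole of order 2; residue -((28501/23310)*sqrt(6))*i.

Denominator factor (u**2 - 2*u + 11/8)^2: discriminant -3/2, complex-conjugate roots (1) + ((1/4)*sqrt(6))*i and (1) - ((1/4)*sqrt(6))*i; poles of order 2, moduli (1/4)*sqrt(22) and (1/4)*sqrt(22).
Branch term (5/2)*sqrt(1 - u/(5/6)): its argument vanishes at u = 5/6, a square-root branch point, modulus 5/6.
Branch term (9/2)*log(1 - u/(1)): its argument vanishes at u = 1, a logarithmic branch point, modulus 1.
The radius of convergence is the smallest modulus among the singular points: 5/6.
The branch terms are analytic at (1) - ((1/4)*sqrt(6))*i and contribute nothing to the residue; only the rational part matters.
The factor u**2 - 2*u + 11/8 splits as (u - a)(u - a') with a = (1) - ((1/4)*sqrt(6))*i, a' = (1) + ((1/4)*sqrt(6))*i. At the order-2 pole a set g(u) = (u - a)^2*(rational part) = [23*u**2/35 + 34*u/37 + 13/14] / (u - a')^2.
Order-2 pole: residue = g'(a); g'((1) - ((1/4)*sqrt(6))*i) = ((28501/23310)*sqrt(6))*i, so the residue is ((28501/23310)*sqrt(6))*i.
The branch terms are analytic at (1) + ((1/4)*sqrt(6))*i and contribute nothing to the residue; only the rational part matters.
The factor u**2 - 2*u + 11/8 splits as (u - a)(u - a') with a = (1) + ((1/4)*sqrt(6))*i, a' = (1) - ((1/4)*sqrt(6))*i. At the order-2 pole a set g(u) = (u - a)^2*(rational part) = [23*u**2/35 + 34*u/37 + 13/14] / (u - a')^2.
Order-2 pole: residue = g'(a); g'((1) + ((1/4)*sqrt(6))*i) = -((28501/23310)*sqrt(6))*i, so the residue is -((28501/23310)*sqrt(6))*i.
List the singular points by increasing real part (a conjugate pair: the negative imaginary part first).


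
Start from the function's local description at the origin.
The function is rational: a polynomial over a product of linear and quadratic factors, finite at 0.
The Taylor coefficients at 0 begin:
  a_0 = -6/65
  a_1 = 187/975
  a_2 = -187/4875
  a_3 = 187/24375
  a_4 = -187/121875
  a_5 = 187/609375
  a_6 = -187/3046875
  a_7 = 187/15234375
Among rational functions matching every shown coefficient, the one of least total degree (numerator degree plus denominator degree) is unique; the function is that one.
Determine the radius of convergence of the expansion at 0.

No rational of total degree below 2 reproduces all 8 coefficients; solving the [1/1] Pade equations on them gives f(ω) = (13*ω/15 - 6/13)/(ω + 5), whose expansion matches every shown term.
Denominator factor (ω + 5): pole of order 1 at -5, modulus 5.
The radius of convergence is the smallest modulus among the singular points: 5.

The radius of convergence is 5.


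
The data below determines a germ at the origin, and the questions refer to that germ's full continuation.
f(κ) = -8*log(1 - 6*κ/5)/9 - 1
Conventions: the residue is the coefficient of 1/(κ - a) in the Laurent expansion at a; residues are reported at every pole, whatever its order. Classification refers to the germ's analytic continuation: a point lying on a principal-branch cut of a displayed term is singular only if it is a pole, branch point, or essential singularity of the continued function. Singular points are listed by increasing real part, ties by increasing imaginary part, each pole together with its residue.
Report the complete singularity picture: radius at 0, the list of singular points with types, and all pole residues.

Branch term (-8/9)*log(1 - κ/(5/6)): its argument vanishes at κ = 5/6, a logarithmic branch point, modulus 5/6.
The radius of convergence is the smallest modulus among the singular points: 5/6.

Radius of convergence at 0: 5/6.
At 5/6: a logarithmic branch point.


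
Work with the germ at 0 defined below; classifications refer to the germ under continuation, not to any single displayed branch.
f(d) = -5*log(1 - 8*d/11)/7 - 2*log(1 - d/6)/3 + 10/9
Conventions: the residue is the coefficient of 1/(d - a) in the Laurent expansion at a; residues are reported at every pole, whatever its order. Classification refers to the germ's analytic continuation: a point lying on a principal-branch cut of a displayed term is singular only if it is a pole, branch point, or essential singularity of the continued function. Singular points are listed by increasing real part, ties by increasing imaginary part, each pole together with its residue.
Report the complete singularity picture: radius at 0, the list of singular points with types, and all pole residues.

Radius of convergence at 0: 11/8.
At 11/8: a logarithmic branch point.
At 6: a logarithmic branch point.

Branch term (-5/7)*log(1 - d/(11/8)): its argument vanishes at d = 11/8, a logarithmic branch point, modulus 11/8.
Branch term (-2/3)*log(1 - d/(6)): its argument vanishes at d = 6, a logarithmic branch point, modulus 6.
The radius of convergence is the smallest modulus among the singular points: 11/8.
List the singular points by increasing real part (a conjugate pair: the negative imaginary part first).


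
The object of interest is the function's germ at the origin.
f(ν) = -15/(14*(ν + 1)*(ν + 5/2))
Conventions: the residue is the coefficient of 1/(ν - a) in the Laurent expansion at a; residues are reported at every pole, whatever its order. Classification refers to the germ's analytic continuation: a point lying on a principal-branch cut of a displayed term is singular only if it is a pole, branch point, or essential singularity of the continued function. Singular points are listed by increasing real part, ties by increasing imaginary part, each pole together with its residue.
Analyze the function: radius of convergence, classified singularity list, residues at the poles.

Radius of convergence at 0: 1.
At -5/2: a pole of order 1; residue 5/7.
At -1: a pole of order 1; residue -5/7.

Denominator factor (ν + 1): pole of order 1 at -1, modulus 1.
Denominator factor (ν + 5/2): pole of order 1 at -5/2, modulus 5/2.
The radius of convergence is the smallest modulus among the singular points: 1.
At the order-1 pole -5/2 set g(ν) = (ν - (-5/2))*f(ν) = -15/(14*(ν + 1)).
Simple pole: residue = g(a) at a = -5/2, which is 5/7.
At the order-1 pole -1 set g(ν) = (ν - (-1))*f(ν) = -15/(14*(ν + 5/2)).
Simple pole: residue = g(a) at a = -1, which is -5/7.
List the singular points by increasing real part (a conjugate pair: the negative imaginary part first).


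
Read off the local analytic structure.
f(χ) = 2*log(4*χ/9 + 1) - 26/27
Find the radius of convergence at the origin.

Branch term (2)*log(1 - χ/(-9/4)): its argument vanishes at χ = -9/4, a logarithmic branch point, modulus 9/4.
The radius of convergence is the smallest modulus among the singular points: 9/4.

The radius of convergence is 9/4.


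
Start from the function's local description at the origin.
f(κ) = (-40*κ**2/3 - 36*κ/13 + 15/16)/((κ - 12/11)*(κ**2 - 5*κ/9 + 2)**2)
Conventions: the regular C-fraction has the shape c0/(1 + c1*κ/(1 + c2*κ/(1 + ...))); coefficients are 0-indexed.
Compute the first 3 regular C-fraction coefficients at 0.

The regular C-fraction coefficients are [-55/256, 3467/2340, -27631426/2028195].

Taylor coefficients (expand at 0): a_0 = -55/256, a_1 = 38137/119808, a_2 = 5556727/1437696.
c0 = a_0 = -55/256. Peel one level at a time: if S = 1 + c*κ/S' with S'(0) = 1, then c is the κ-coefficient of S and S' = c*κ/(S - 1).
S_1 = c0/f = 1 + (3467/2340)*κ + (13815713/684450)*κ^2 + ...; c1 = 3467/2340.
S_2 = c1*κ/(S_1 - 1) = 1 + (-27631426/2028195)*κ + ...; c2 = -27631426/2028195.


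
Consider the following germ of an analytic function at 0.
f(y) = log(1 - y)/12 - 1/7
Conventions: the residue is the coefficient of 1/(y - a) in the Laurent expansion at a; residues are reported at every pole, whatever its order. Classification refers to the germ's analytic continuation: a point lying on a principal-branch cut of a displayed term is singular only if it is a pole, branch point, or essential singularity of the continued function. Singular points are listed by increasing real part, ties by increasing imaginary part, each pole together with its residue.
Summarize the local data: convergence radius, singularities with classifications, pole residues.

Radius of convergence at 0: 1.
At 1: a logarithmic branch point.

Branch term (1/12)*log(1 - y/(1)): its argument vanishes at y = 1, a logarithmic branch point, modulus 1.
The radius of convergence is the smallest modulus among the singular points: 1.


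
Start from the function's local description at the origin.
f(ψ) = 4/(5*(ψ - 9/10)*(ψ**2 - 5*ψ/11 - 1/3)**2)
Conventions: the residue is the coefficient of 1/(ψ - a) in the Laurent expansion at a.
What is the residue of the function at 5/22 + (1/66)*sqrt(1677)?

The factor ψ**2 - 5*ψ/11 - 1/3 splits as (ψ - a)(ψ - a') with a = 5/22 + (1/66)*sqrt(1677), a' = 5/22 - (1/66)*sqrt(1677). At the order-2 pole a set g(ψ) = (ψ - a)^2*f(ψ) = [4/(5*(ψ - 9/10))] / (ψ - a')^2.
Order-2 pole: residue = g'(a); g'(5/22 + (1/66)*sqrt(1677)) = -4356000/49729 - (32875219872/15539367649)*sqrt(1677), so the residue is -4356000/49729 - (32875219872/15539367649)*sqrt(1677).

The residue is -4356000/49729 - (32875219872/15539367649)*sqrt(1677).


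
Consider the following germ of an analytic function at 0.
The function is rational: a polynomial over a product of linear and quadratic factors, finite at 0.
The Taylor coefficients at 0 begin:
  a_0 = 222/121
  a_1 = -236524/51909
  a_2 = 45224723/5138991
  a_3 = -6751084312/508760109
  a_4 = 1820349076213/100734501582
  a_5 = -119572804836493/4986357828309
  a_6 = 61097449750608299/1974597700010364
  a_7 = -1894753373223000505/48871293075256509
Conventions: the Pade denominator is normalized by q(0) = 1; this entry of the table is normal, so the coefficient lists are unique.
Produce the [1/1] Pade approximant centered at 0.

The Pade approximant has numerator coefficients [222/121, -2072903175/2046287386]; denominator coefficients [1, 45224723/23415876].


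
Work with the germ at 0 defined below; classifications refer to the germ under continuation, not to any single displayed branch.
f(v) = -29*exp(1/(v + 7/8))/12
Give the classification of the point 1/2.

There is no denominator, hence no pole anywhere.
The essential point of exp(1/(v - (-7/8))) is -7/8, not 1/2.
So the germ continues analytically to 1/2.

The point is a regular point.


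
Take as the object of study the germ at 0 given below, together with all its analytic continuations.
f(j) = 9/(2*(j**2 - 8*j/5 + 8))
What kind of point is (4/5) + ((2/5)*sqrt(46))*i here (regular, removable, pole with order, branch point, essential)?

The point is a pole of order 1.

The denominator factor j**2 - 8*j/5 + 8 vanishes at (4/5) + ((2/5)*sqrt(46))*i and appears to the power 1; the numerator there equals 9/2, nonzero, and no other factor vanishes.
Hence a pole whose order is the multiplicity, 1.


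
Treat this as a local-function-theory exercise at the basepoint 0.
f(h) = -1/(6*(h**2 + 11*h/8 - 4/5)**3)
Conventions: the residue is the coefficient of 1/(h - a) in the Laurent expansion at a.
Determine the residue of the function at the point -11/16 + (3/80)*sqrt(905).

The factor h**2 + 11*h/8 - 4/5 splits as (h - a)(h - a') with a = -11/16 + (3/80)*sqrt(905), a' = -11/16 - (3/80)*sqrt(905). At the order-3 pole a set g(h) = (h - a)^3*f(h) = [-1/6] / (h - a')^3.
Order-3 pole: residue = g''(a)/2; g''(-11/16 + (3/80)*sqrt(905)) = -(1638400/1440927063)*sqrt(905), so the residue is -(819200/1440927063)*sqrt(905).

The residue is -(819200/1440927063)*sqrt(905).


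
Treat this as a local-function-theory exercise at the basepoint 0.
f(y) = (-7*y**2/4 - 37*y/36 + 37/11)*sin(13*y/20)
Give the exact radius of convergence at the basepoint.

The factor sin(13*y/20) is entire and contributes no finite singular point.
The polynomial part has no poles.
No finite singular points: the Taylor series at 0 converges everywhere.

The radius of convergence is infinite.


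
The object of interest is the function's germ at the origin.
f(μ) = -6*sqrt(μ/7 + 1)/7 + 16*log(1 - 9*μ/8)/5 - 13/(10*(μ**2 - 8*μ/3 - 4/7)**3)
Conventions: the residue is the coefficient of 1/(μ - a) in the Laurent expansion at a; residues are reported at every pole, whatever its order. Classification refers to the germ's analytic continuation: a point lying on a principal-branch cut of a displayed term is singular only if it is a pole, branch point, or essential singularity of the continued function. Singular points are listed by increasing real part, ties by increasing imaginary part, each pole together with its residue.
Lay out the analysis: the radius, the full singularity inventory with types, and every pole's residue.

Denominator factor (μ**2 - 8*μ/3 - 4/7)^3: discriminant 592/63, real irrational roots 4/3 + (2/21)*sqrt(259) and 4/3 - (2/21)*sqrt(259); poles of order 3, moduli 4/3 + (2/21)*sqrt(259) and -4/3 + (2/21)*sqrt(259).
Branch term (-6/7)*sqrt(1 - μ/(-7)): its argument vanishes at μ = -7, a square-root branch point, modulus 7.
Branch term (16/5)*log(1 - μ/(8/9)): its argument vanishes at μ = 8/9, a logarithmic branch point, modulus 8/9.
The radius of convergence is the smallest modulus among the singular points: -4/3 + (2/21)*sqrt(259).
The branch terms are analytic at 4/3 - (2/21)*sqrt(259) and contribute nothing to the residue; only the rational part matters.
The factor μ**2 - 8*μ/3 - 4/7 splits as (μ - a)(μ - a') with a = 4/3 - (2/21)*sqrt(259), a' = 4/3 + (2/21)*sqrt(259). At the order-3 pole a set g(μ) = (μ - a)^3*(rational part) = [-13/10] / (μ - a')^3.
Order-3 pole: residue = g''(a)/2; g''(4/3 - (2/21)*sqrt(259)) = (464373/129671680)*sqrt(259), so the residue is (464373/259343360)*sqrt(259).
The branch terms are analytic at 4/3 + (2/21)*sqrt(259) and contribute nothing to the residue; only the rational part matters.
The factor μ**2 - 8*μ/3 - 4/7 splits as (μ - a)(μ - a') with a = 4/3 + (2/21)*sqrt(259), a' = 4/3 - (2/21)*sqrt(259). At the order-3 pole a set g(μ) = (μ - a)^3*(rational part) = [-13/10] / (μ - a')^3.
Order-3 pole: residue = g''(a)/2; g''(4/3 + (2/21)*sqrt(259)) = -(464373/129671680)*sqrt(259), so the residue is -(464373/259343360)*sqrt(259).
List the singular points by increasing real part (a conjugate pair: the negative imaginary part first).

Radius of convergence at 0: -4/3 + (2/21)*sqrt(259).
At -7: an algebraic (square-root) branch point.
At 4/3 - (2/21)*sqrt(259): a pole of order 3; residue (464373/259343360)*sqrt(259).
At 8/9: a logarithmic branch point.
At 4/3 + (2/21)*sqrt(259): a pole of order 3; residue -(464373/259343360)*sqrt(259).


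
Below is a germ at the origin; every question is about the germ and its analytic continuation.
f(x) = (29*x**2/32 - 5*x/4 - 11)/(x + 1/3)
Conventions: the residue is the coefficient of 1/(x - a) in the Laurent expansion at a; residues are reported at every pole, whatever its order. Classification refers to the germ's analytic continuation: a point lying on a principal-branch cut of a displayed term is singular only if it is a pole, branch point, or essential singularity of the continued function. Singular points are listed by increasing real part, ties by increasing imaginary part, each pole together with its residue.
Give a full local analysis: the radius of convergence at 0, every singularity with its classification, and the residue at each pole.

Denominator factor (x + 1/3): pole of order 1 at -1/3, modulus 1/3.
The radius of convergence is the smallest modulus among the singular points: 1/3.
At the order-1 pole -1/3 set g(x) = (x - (-1/3))*f(x) = 29*x**2/32 - 5*x/4 - 11.
Simple pole: residue = g(a) at a = -1/3, which is -3019/288.

Radius of convergence at 0: 1/3.
At -1/3: a pole of order 1; residue -3019/288.


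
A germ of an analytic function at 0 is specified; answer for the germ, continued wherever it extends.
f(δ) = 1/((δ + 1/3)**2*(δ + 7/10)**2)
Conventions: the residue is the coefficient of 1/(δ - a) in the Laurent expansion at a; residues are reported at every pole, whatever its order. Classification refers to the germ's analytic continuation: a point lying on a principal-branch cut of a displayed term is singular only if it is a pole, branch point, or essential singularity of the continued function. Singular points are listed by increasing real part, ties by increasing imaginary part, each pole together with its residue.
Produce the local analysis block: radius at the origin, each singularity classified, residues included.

Denominator factor (δ + 1/3)^2: pole of order 2 at -1/3, modulus 1/3.
Denominator factor (δ + 7/10)^2: pole of order 2 at -7/10, modulus 7/10.
The radius of convergence is the smallest modulus among the singular points: 1/3.
At the order-2 pole -7/10 set g(δ) = (δ - (-7/10))^2*f(δ) = (δ + 1/3)**(-2).
Order-2 pole: residue = g'(a); g'(-7/10) = 54000/1331, so the residue is 54000/1331.
At the order-2 pole -1/3 set g(δ) = (δ - (-1/3))^2*f(δ) = (δ + 7/10)**(-2).
Order-2 pole: residue = g'(a); g'(-1/3) = -54000/1331, so the residue is -54000/1331.
List the singular points by increasing real part (a conjugate pair: the negative imaginary part first).

Radius of convergence at 0: 1/3.
At -7/10: a pole of order 2; residue 54000/1331.
At -1/3: a pole of order 2; residue -54000/1331.


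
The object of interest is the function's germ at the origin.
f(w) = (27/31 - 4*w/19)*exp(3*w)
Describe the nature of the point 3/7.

There is no denominator, hence no pole anywhere.
The factor exp(3*w) is entire.
So the germ continues analytically to 3/7.

The point is a regular point.


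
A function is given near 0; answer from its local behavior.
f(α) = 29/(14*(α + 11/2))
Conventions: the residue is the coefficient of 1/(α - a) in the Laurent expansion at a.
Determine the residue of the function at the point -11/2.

The residue is 29/14.

At the order-1 pole -11/2 set g(α) = (α - (-11/2))*f(α) = 29/14.
Simple pole: residue = g(a) at a = -11/2, which is 29/14.


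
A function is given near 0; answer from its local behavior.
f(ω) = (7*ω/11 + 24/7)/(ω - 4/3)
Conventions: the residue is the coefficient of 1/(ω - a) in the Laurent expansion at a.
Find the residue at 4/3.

At the order-1 pole 4/3 set g(ω) = (ω - (4/3))*f(ω) = 7*ω/11 + 24/7.
Simple pole: residue = g(a) at a = 4/3, which is 988/231.

The residue is 988/231.


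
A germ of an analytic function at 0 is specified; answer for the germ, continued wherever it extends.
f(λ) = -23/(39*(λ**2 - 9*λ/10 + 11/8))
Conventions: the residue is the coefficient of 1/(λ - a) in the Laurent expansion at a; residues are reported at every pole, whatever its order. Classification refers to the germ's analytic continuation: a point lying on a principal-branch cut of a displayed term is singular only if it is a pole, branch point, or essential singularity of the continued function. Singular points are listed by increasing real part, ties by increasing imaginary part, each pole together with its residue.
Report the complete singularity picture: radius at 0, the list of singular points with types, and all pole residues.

Radius of convergence at 0: (1/4)*sqrt(22).
At (9/20) - ((1/20)*sqrt(469))*i: a pole of order 1; residue -((230/18291)*sqrt(469))*i.
At (9/20) + ((1/20)*sqrt(469))*i: a pole of order 1; residue ((230/18291)*sqrt(469))*i.

Denominator factor (λ**2 - 9*λ/10 + 11/8): discriminant -469/100, complex-conjugate roots (9/20) + ((1/20)*sqrt(469))*i and (9/20) - ((1/20)*sqrt(469))*i; poles of order 1, moduli (1/4)*sqrt(22) and (1/4)*sqrt(22).
The radius of convergence is the smallest modulus among the singular points: (1/4)*sqrt(22).
The factor λ**2 - 9*λ/10 + 11/8 splits as (λ - a)(λ - a') with a = (9/20) - ((1/20)*sqrt(469))*i, a' = (9/20) + ((1/20)*sqrt(469))*i. At the order-1 pole a set g(λ) = (λ - a)*f(λ) = [-23/39] / (λ - a').
Simple pole: residue = g(a) at a = (9/20) - ((1/20)*sqrt(469))*i, which is -((230/18291)*sqrt(469))*i.
The factor λ**2 - 9*λ/10 + 11/8 splits as (λ - a)(λ - a') with a = (9/20) + ((1/20)*sqrt(469))*i, a' = (9/20) - ((1/20)*sqrt(469))*i. At the order-1 pole a set g(λ) = (λ - a)*f(λ) = [-23/39] / (λ - a').
Simple pole: residue = g(a) at a = (9/20) + ((1/20)*sqrt(469))*i, which is ((230/18291)*sqrt(469))*i.
List the singular points by increasing real part (a conjugate pair: the negative imaginary part first).


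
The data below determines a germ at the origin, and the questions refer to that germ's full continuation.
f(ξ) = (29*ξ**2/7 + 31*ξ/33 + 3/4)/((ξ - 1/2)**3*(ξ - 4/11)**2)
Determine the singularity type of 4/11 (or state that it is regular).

The point is a pole of order 2.

The denominator factor ξ - 4/11 vanishes at 4/11 and appears to the power 2; the numerator there equals 16663/10164, nonzero, and no other factor vanishes.
Hence a pole whose order is the multiplicity, 2.


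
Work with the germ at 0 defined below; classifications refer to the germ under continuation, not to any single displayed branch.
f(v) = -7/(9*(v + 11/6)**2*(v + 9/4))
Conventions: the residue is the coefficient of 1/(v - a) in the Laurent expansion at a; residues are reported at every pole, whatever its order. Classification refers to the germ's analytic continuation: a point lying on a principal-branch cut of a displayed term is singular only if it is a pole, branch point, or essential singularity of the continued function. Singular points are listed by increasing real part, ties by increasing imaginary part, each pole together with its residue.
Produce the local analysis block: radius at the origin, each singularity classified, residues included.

Radius of convergence at 0: 11/6.
At -9/4: a pole of order 1; residue -112/25.
At -11/6: a pole of order 2; residue 112/25.

Denominator factor (v + 11/6)^2: pole of order 2 at -11/6, modulus 11/6.
Denominator factor (v + 9/4): pole of order 1 at -9/4, modulus 9/4.
The radius of convergence is the smallest modulus among the singular points: 11/6.
At the order-1 pole -9/4 set g(v) = (v - (-9/4))*f(v) = -7/(9*(v + 11/6)**2).
Simple pole: residue = g(a) at a = -9/4, which is -112/25.
At the order-2 pole -11/6 set g(v) = (v - (-11/6))^2*f(v) = -7/(9*(v + 9/4)).
Order-2 pole: residue = g'(a); g'(-11/6) = 112/25, so the residue is 112/25.
List the singular points by increasing real part (a conjugate pair: the negative imaginary part first).


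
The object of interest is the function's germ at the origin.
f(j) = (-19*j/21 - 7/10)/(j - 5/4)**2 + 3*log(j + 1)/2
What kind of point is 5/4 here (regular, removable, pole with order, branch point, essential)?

The denominator factor j - 5/4 vanishes at 5/4 and appears to the power 2; the numerator there equals -769/420, nonzero, and no other factor vanishes.
The branch terms are analytic at this point.
Hence a pole whose order is the multiplicity, 2.

The point is a pole of order 2.


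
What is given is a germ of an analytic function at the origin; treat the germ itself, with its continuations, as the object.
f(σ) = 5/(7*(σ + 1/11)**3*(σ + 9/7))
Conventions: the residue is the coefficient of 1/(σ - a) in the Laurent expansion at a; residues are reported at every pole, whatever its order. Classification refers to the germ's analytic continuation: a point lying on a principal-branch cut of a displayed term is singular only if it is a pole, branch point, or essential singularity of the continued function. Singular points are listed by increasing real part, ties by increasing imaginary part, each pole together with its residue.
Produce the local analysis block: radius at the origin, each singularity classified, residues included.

Radius of convergence at 0: 1/11.
At -9/7: a pole of order 1; residue -326095/778688.
At -1/11: a pole of order 3; residue 326095/778688.

Denominator factor (σ + 9/7): pole of order 1 at -9/7, modulus 9/7.
Denominator factor (σ + 1/11)^3: pole of order 3 at -1/11, modulus 1/11.
The radius of convergence is the smallest modulus among the singular points: 1/11.
At the order-1 pole -9/7 set g(σ) = (σ - (-9/7))*f(σ) = 5/(7*(σ + 1/11)**3).
Simple pole: residue = g(a) at a = -9/7, which is -326095/778688.
At the order-3 pole -1/11 set g(σ) = (σ - (-1/11))^3*f(σ) = 5/(7*(σ + 9/7)).
Order-3 pole: residue = g''(a)/2; g''(-1/11) = 326095/389344, so the residue is 326095/778688.
List the singular points by increasing real part (a conjugate pair: the negative imaginary part first).


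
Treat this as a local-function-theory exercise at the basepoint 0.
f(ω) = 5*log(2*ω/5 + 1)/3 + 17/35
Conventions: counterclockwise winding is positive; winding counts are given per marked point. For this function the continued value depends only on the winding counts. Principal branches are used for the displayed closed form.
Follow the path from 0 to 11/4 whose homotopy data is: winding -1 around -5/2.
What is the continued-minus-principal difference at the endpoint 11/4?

Continued minus principal equals -(10/3)*pi*i.

The rational part is single-valued and drops out of the difference; each branch term changes only by its own monodromy.
(5/3)*log(1 - ω/(-5/2)): each positive loop around -5/2 adds 2*pi*i to the log, so winding -1 contributes (5/3)*(-1)*2*pi*i = -(10/3)*pi*i.
Summing the contributions at ω = 11/4 gives -(10/3)*pi*i.


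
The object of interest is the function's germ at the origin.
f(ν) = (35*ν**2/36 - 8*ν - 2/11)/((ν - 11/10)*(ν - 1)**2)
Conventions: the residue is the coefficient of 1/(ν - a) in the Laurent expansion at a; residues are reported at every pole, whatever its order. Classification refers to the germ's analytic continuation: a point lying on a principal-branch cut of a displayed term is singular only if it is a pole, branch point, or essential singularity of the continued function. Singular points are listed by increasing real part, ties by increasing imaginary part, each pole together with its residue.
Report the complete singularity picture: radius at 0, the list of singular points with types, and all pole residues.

Denominator factor (ν - 1)^2: pole of order 2 at 1, modulus 1.
Denominator factor (ν - 11/10): pole of order 1 at 11/10, modulus 11/10.
The radius of convergence is the smallest modulus among the singular points: 1.
At the order-2 pole 1 set g(ν) = (ν - (1))^2*f(ν) = (35*ν**2/36 - 8*ν - 2/11)/(ν - 11/10).
Order-2 pole: residue = g'(a); g'(1) = 25790/33, so the residue is 25790/33.
At the order-1 pole 11/10 set g(ν) = (ν - (11/10))*f(ν) = (35*ν**2/36 - 8*ν - 2/11)/(ν - 1)**2.
Simple pole: residue = g(a) at a = 11/10, which is -309095/396.
List the singular points by increasing real part (a conjugate pair: the negative imaginary part first).

Radius of convergence at 0: 1.
At 1: a pole of order 2; residue 25790/33.
At 11/10: a pole of order 1; residue -309095/396.


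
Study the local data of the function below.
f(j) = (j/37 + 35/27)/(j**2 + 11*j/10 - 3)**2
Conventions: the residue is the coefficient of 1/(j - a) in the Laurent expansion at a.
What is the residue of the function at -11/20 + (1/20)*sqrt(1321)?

The factor j**2 + 11*j/10 - 3 splits as (j - a)(j - a') with a = -11/20 + (1/20)*sqrt(1321), a' = -11/20 - (1/20)*sqrt(1321). At the order-2 pole a set g(j) = (j - a)^2*f(j) = [j/37 + 35/27] / (j - a')^2.
Order-2 pole: residue = g'(a); g'(-11/20 + (1/20)*sqrt(1321)) = -(2560300/1743295959)*sqrt(1321), so the residue is -(2560300/1743295959)*sqrt(1321).

The residue is -(2560300/1743295959)*sqrt(1321).


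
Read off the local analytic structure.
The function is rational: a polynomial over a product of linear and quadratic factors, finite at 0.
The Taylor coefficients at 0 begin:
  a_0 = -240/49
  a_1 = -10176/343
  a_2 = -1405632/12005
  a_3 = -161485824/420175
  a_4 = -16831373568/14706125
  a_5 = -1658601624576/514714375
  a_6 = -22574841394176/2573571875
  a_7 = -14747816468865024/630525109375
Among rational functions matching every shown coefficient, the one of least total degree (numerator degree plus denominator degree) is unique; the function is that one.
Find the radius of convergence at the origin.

No rational of total degree below 4 reproduces all 8 coefficients; solving the [0/4] Pade equations on them gives f(ρ) = -3/(2*(ρ - 7/10)**2*(ρ**2 - 2*ρ + 5/8)), whose expansion matches every shown term.
Denominator factor (ρ - 7/10)^2: pole of order 2 at 7/10, modulus 7/10.
Denominator factor (ρ**2 - 2*ρ + 5/8): discriminant 3/2, real irrational roots 1 + (1/4)*sqrt(6) and 1 - (1/4)*sqrt(6); poles of order 1, moduli 1 + (1/4)*sqrt(6) and 1 - (1/4)*sqrt(6).
The radius of convergence is the smallest modulus among the singular points: 1 - (1/4)*sqrt(6).

The radius of convergence is 1 - (1/4)*sqrt(6).


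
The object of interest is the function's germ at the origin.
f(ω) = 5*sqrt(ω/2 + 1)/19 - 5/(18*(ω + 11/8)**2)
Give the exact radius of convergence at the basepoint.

The radius of convergence is 11/8.

Denominator factor (ω + 11/8)^2: pole of order 2 at -11/8, modulus 11/8.
Branch term (5/19)*sqrt(1 - ω/(-2)): its argument vanishes at ω = -2, a square-root branch point, modulus 2.
The radius of convergence is the smallest modulus among the singular points: 11/8.


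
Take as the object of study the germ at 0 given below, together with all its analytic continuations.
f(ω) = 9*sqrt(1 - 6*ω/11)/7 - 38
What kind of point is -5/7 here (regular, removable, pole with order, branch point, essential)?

The point is a regular point.

There is no denominator, hence no pole anywhere.
Branch term sqrt(1 - ω/(11/6)): argument at -5/7 is 107/77, nonzero, so -5/7 is not its branch point (a point on a principal cut is still regular for the continued germ).
So the germ continues analytically to -5/7.


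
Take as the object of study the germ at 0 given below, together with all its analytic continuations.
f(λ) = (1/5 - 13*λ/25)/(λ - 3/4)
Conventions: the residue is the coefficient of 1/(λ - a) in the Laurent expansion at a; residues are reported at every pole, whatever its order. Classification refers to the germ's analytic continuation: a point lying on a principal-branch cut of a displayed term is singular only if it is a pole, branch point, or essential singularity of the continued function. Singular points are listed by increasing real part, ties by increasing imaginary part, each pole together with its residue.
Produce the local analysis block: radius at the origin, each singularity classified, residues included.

Denominator factor (λ - 3/4): pole of order 1 at 3/4, modulus 3/4.
The radius of convergence is the smallest modulus among the singular points: 3/4.
At the order-1 pole 3/4 set g(λ) = (λ - (3/4))*f(λ) = 1/5 - 13*λ/25.
Simple pole: residue = g(a) at a = 3/4, which is -19/100.

Radius of convergence at 0: 3/4.
At 3/4: a pole of order 1; residue -19/100.


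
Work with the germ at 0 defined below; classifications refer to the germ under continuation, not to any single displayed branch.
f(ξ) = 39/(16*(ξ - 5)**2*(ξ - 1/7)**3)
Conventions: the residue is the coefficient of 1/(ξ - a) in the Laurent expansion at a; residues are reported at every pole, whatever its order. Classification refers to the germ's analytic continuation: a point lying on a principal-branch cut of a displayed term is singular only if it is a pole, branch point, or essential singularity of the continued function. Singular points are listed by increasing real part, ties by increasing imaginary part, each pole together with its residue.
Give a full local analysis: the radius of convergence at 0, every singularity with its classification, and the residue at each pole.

Denominator factor (ξ - 5)^2: pole of order 2 at 5, modulus 5.
Denominator factor (ξ - 1/7)^3: pole of order 3 at 1/7, modulus 1/7.
The radius of convergence is the smallest modulus among the singular points: 1/7.
At the order-3 pole 1/7 set g(ξ) = (ξ - (1/7))^3*f(ξ) = 39/(16*(ξ - 5)**2).
Order-3 pole: residue = g''(a)/2; g''(1/7) = 280917/10690688, so the residue is 280917/21381376.
At the order-2 pole 5 set g(ξ) = (ξ - (5))^2*f(ξ) = 39/(16*(ξ - 1/7)**3).
Order-2 pole: residue = g'(a); g'(5) = -280917/21381376, so the residue is -280917/21381376.
List the singular points by increasing real part (a conjugate pair: the negative imaginary part first).

Radius of convergence at 0: 1/7.
At 1/7: a pole of order 3; residue 280917/21381376.
At 5: a pole of order 2; residue -280917/21381376.


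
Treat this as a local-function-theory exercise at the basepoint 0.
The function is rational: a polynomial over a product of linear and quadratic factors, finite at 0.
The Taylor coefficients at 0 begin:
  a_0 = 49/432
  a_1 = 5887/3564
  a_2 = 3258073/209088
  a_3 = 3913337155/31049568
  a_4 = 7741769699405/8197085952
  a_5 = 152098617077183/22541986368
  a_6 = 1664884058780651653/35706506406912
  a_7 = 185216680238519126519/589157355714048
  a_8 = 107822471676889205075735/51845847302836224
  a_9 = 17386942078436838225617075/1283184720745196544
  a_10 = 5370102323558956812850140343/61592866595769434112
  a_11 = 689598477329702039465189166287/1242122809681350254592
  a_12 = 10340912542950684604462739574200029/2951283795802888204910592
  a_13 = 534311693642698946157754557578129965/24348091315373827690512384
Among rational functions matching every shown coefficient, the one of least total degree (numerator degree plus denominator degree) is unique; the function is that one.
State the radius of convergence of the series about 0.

No rational of total degree below 12 reproduces all 14 coefficients; solving the [2/10] Pade equations on them gives f(u) = (19*u**2/3 + 13*u/7 - 2/3)/((u**2 - 4*u/11 + 6/7)**2*(u**2 + 11*u - 2)**3), whose expansion matches every shown term.
Denominator factor (u**2 + 11*u - 2)^3: discriminant 129, real irrational roots -11/2 + (1/2)*sqrt(129) and -11/2 - (1/2)*sqrt(129); poles of order 3, moduli -11/2 + (1/2)*sqrt(129) and 11/2 + (1/2)*sqrt(129).
Denominator factor (u**2 - 4*u/11 + 6/7)^2: discriminant -2792/847, complex-conjugate roots (2/11) + ((1/77)*sqrt(4886))*i and (2/11) - ((1/77)*sqrt(4886))*i; poles of order 2, moduli (1/7)*sqrt(42) and (1/7)*sqrt(42).
The radius of convergence is the smallest modulus among the singular points: -11/2 + (1/2)*sqrt(129).

The radius of convergence is -11/2 + (1/2)*sqrt(129).


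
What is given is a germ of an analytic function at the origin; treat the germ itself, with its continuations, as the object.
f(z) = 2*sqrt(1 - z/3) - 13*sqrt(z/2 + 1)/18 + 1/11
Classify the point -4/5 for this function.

There is no denominator, hence no pole anywhere.
Branch term sqrt(1 - z/(3)): argument at -4/5 is 19/15, nonzero, so -4/5 is not its branch point (a point on a principal cut is still regular for the continued germ).
Branch term sqrt(1 - z/(-2)): argument at -4/5 is 3/5, nonzero, so -4/5 is not its branch point (a point on a principal cut is still regular for the continued germ).
So the germ continues analytically to -4/5.

The point is a regular point.


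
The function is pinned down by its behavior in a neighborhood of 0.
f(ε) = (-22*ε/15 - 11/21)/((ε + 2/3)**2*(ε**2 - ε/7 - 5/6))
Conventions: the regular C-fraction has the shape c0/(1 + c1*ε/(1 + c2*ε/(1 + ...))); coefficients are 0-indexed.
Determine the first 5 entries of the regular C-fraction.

The regular C-fraction coefficients are [99/70, 13/35, -367/260, 197373/19084, -139849320/24145297].

Taylor coefficients (expand at 0): a_0 = 99/70, a_1 = -1287/2450, a_2 = -187407/343000, a_3 = 42620391/6002500, a_4 = -32830394553/1680700000.
c0 = a_0 = 99/70. Peel one level at a time: if S = 1 + c*ε/S' with S'(0) = 1, then c is the ε-coefficient of S and S' = c*ε/(S - 1).
S_1 = c0/f = 1 + (13/35)*ε + (367/700)*ε^2 + ...; c1 = 13/35.
S_2 = c1*ε/(S_1 - 1) = 1 + (-367/260)*ε + (197373/13520)*ε^2 + ...; c2 = -367/260.
S_3 = c2*ε/(S_2 - 1) = 1 + (197373/19084)*ε + (8068230/134689)*ε^2 + ...; c3 = 197373/19084.
S_4 = c3*ε/(S_3 - 1) = 1 + (-139849320/24145297)*ε + ...; c4 = -139849320/24145297.


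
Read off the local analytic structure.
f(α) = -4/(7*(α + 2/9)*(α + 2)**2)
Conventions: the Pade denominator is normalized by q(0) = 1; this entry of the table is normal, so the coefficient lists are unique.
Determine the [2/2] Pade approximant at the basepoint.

Taylor coefficients needed (expand at 0): a_0 = -9/14, a_1 = 99/28, a_2 = -459/28, a_3 = 4149/56, a_4 = -74727/224.
Write the denominator as Q(α) = 1 + q1*α + q2*α^2. Requiring Q*f - P = O(α^5) with deg P <= 2 kills the coefficients of α^3..α^4 in Q*f:
  α^3: a_3 + q1*a_2 + q2*a_1 = 0, i.e. 4149/56 + (-459/28)*q1 + (99/28)*q2 = 0.
  α^4: a_4 + q1*a_3 + q2*a_2 = 0, i.e. -74727/224 + (4149/56)*q1 + (-459/28)*q2 = 0.
Solving this linear system: q1 = 2711/524, q2 = 1589/524.
The numerator is Q*f truncated at degree 2: P0 = a_0 = -9/14; P1 = a_1 + q1*a_0 = 1539/7336; P2 = a_2 + q1*a_1 + q2*a_0 = -729/14672.

The Pade approximant has numerator coefficients [-9/14, 1539/7336, -729/14672]; denominator coefficients [1, 2711/524, 1589/524].


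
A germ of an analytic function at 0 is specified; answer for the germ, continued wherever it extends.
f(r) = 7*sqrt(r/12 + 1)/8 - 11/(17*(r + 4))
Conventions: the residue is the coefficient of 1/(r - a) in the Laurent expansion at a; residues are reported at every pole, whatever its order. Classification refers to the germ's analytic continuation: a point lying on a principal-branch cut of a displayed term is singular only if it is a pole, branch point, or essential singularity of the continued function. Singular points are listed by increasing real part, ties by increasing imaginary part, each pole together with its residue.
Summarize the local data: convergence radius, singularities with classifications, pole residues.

Denominator factor (r + 4): pole of order 1 at -4, modulus 4.
Branch term (7/8)*sqrt(1 - r/(-12)): its argument vanishes at r = -12, a square-root branch point, modulus 12.
The radius of convergence is the smallest modulus among the singular points: 4.
The branch term is analytic at -4 and contributes nothing to the residue; only the rational part matters.
At the order-1 pole -4 set g(r) = (r - (-4))*(rational part) = -11/17.
Simple pole: residue = g(a) at a = -4, which is -11/17.
List the singular points by increasing real part (a conjugate pair: the negative imaginary part first).

Radius of convergence at 0: 4.
At -12: an algebraic (square-root) branch point.
At -4: a pole of order 1; residue -11/17.
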